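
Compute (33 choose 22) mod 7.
6

Using Lucas' theorem:
Write n=33 and k=22 in base 7:
n in base 7: [4, 5]
k in base 7: [3, 1]
C(33,22) mod 7 = ∏ C(n_i, k_i) mod 7
Digit binomials (mod 7): C(4,3) = 4; C(5,1) = 5
Product: 4 × 5 = 20 ≡ 6 (mod 7)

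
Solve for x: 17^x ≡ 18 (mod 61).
59

Baby-step giant-step with step n = ⌈√61⌉ = 8.
Baby steps 17^j mod 61 (j:value) for j=0..7: 0:1, 1:17, 2:45, 3:33, 4:12, 5:21, 6:52, 7:30.
Giant-step multiplier: 17^(-8) ≡ 17^(60-8) = 17^52 ≡ 25 (mod 61).
Giant steps γ_i = 18·25^i mod 61: γ_0=18, γ_1=23, γ_2=26, γ_3=40, γ_4=24, γ_5=51, γ_6=55, γ_7=33 (in table at j=3).
x = i·n + j = 7·8 + 3 = 59.
Check: 17^59 ≡ 18 (mod 61).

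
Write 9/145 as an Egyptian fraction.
1/17 + 1/309 + 1/108813 + 1/13813538318 + 1/381627681711894999930

Greedy algorithm:
9/145: ceiling(145/9) = 17, use 1/17
8/2465: ceiling(2465/8) = 309, use 1/309
7/761685: ceiling(761685/7) = 108813, use 1/108813
2/27627076635: ceiling(27627076635/2) = 13813538318, use 1/13813538318
1/381627681711894999930: ceiling(381627681711894999930/1) = 381627681711894999930, use 1/381627681711894999930
Result: 9/145 = 1/17 + 1/309 + 1/108813 + 1/13813538318 + 1/381627681711894999930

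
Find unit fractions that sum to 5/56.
1/12 + 1/168

Greedy algorithm:
5/56: ceiling(56/5) = 12, use 1/12
1/168: ceiling(168/1) = 168, use 1/168
Result: 5/56 = 1/12 + 1/168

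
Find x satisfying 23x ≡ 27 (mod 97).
x ≡ 56 (mod 97)

gcd(23, 97) = 1, which divides 27, so solutions exist.
Find 23^(-1) mod 97 by the extended Euclidean algorithm:
97 = 4 × 23 + 5  ⟹  5 = (1)·97 + (-4)·23
23 = 4 × 5 + 3  ⟹  3 = (-4)·97 + (17)·23
5 = 1 × 3 + 2  ⟹  2 = (5)·97 + (-21)·23
3 = 1 × 2 + 1  ⟹  1 = (-9)·97 + (38)·23
So (38)·23 ≡ 1 (mod 97), i.e. 23^(-1) ≡ 38 (mod 97).
x ≡ 38 × 27 = 1026 ≡ 56 (mod 97).
Check: 23 × 56 = 1288 ≡ 27 (mod 97).
Unique solution: x ≡ 56 (mod 97)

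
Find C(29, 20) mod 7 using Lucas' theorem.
0

Using Lucas' theorem:
Write n=29 and k=20 in base 7:
n in base 7: [4, 1]
k in base 7: [2, 6]
C(29,20) mod 7 = ∏ C(n_i, k_i) mod 7
Digit binomials (mod 7): C(4,2) = 6; C(1,6) = 0 (k_i > n_i)
Product: 6 × 0 = 0 ≡ 0 (mod 7)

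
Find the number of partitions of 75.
8118264

p(n) counts ways to write n as a sum of positive integers (order ignored).
Euler's pentagonal recurrence: p(k) = p(k-1) + p(k-2) - p(k-5) - p(k-7) + p(k-12) + p(k-15) - ... (offsets j(3j∓1)/2, signs ++--, p(0)=1, p(<0)=0).
DP table for k = 0..74: p(0)=1, p(1)=1, p(2)=2, p(3)=3, p(4)=5, p(5)=7, p(6)=11, p(7)=15, p(8)=22, p(9)=30, p(10)=42, p(11)=56, p(12)=77, p(13)=101, p(14)=135, p(15)=176, p(16)=231, p(17)=297, p(18)=385, p(19)=490, p(20)=627, p(21)=792, p(22)=1002, p(23)=1255, p(24)=1575, p(25)=1958, p(26)=2436, p(27)=3010, p(28)=3718, p(29)=4565, p(30)=5604, p(31)=6842, p(32)=8349, p(33)=10143, p(34)=12310, p(35)=14883, p(36)=17977, p(37)=21637, p(38)=26015, p(39)=31185, p(40)=37338, p(41)=44583, p(42)=53174, p(43)=63261, p(44)=75175, p(45)=89134, p(46)=105558, p(47)=124754, p(48)=147273, p(49)=173525, p(50)=204226, p(51)=239943, p(52)=281589, p(53)=329931, p(54)=386155, p(55)=451276, p(56)=526823, p(57)=614154, p(58)=715220, p(59)=831820, p(60)=966467, p(61)=1121505, p(62)=1300156, p(63)=1505499, p(64)=1741630, p(65)=2012558, p(66)=2323520, p(67)=2679689, p(68)=3087735, p(69)=3554345, p(70)=4087968, p(71)=4697205, p(72)=5392783, p(73)=6185689, p(74)=7089500.
Final step: p(75) = p(74) + p(73) - p(70) - p(68) + p(63) + p(60) - p(53) - p(49) + p(40) + p(35) - p(24) - p(18) + p(5)
= 7089500 + 6185689 - 4087968 - 3087735 + 1505499 + 966467 - 329931 - 173525 + 37338 + 14883 - 1575 - 385 + 7
= 8118264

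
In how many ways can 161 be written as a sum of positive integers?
118159068427

p(n) counts ways to write n as a sum of positive integers (order ignored).
Euler's pentagonal recurrence: p(k) = p(k-1) + p(k-2) - p(k-5) - p(k-7) + p(k-12) + p(k-15) - ... (offsets j(3j∓1)/2, signs ++--, p(0)=1, p(<0)=0).
DP table for k = 0..160: p(0)=1, p(1)=1, p(2)=2, p(3)=3, p(4)=5, p(5)=7, p(6)=11, p(7)=15, p(8)=22, p(9)=30, p(10)=42, p(11)=56, p(12)=77, p(13)=101, p(14)=135, p(15)=176, p(16)=231, p(17)=297, p(18)=385, p(19)=490, p(20)=627, p(21)=792, p(22)=1002, p(23)=1255, p(24)=1575, p(25)=1958, p(26)=2436, p(27)=3010, p(28)=3718, p(29)=4565, p(30)=5604, p(31)=6842, p(32)=8349, p(33)=10143, p(34)=12310, p(35)=14883, p(36)=17977, p(37)=21637, p(38)=26015, p(39)=31185, p(40)=37338, p(41)=44583, p(42)=53174, p(43)=63261, p(44)=75175, p(45)=89134, p(46)=105558, p(47)=124754, p(48)=147273, p(49)=173525, p(50)=204226, p(51)=239943, p(52)=281589, p(53)=329931, p(54)=386155, p(55)=451276, p(56)=526823, p(57)=614154, p(58)=715220, p(59)=831820, p(60)=966467, p(61)=1121505, p(62)=1300156, p(63)=1505499, p(64)=1741630, p(65)=2012558, p(66)=2323520, p(67)=2679689, p(68)=3087735, p(69)=3554345, p(70)=4087968, p(71)=4697205, p(72)=5392783, p(73)=6185689, p(74)=7089500, p(75)=8118264, p(76)=9289091, p(77)=10619863, p(78)=12132164, p(79)=13848650, p(80)=15796476, p(81)=18004327, p(82)=20506255, p(83)=23338469, p(84)=26543660, p(85)=30167357, p(86)=34262962, p(87)=38887673, p(88)=44108109, p(89)=49995925, p(90)=56634173, p(91)=64112359, p(92)=72533807, p(93)=82010177, p(94)=92669720, p(95)=104651419, p(96)=118114304, p(97)=133230930, p(98)=150198136, p(99)=169229875, p(100)=190569292, p(101)=214481126, p(102)=241265379, p(103)=271248950, p(104)=304801365, p(105)=342325709, p(106)=384276336, p(107)=431149389, p(108)=483502844, p(109)=541946240, p(110)=607163746, p(111)=679903203, p(112)=761002156, p(113)=851376628, p(114)=952050665, p(115)=1064144451, p(116)=1188908248, p(117)=1327710076, p(118)=1482074143, p(119)=1653668665, p(120)=1844349560, p(121)=2056148051, p(122)=2291320912, p(123)=2552338241, p(124)=2841940500, p(125)=3163127352, p(126)=3519222692, p(127)=3913864295, p(128)=4351078600, p(129)=4835271870, p(130)=5371315400, p(131)=5964539504, p(132)=6620830889, p(133)=7346629512, p(134)=8149040695, p(135)=9035836076, p(136)=10015581680, p(137)=11097645016, p(138)=12292341831, p(139)=13610949895, p(140)=15065878135, p(141)=16670689208, p(142)=18440293320, p(143)=20390982757, p(144)=22540654445, p(145)=24908858009, p(146)=27517052599, p(147)=30388671978, p(148)=33549419497, p(149)=37027355200, p(150)=40853235313, p(151)=45060624582, p(152)=49686288421, p(153)=54770336324, p(154)=60356673280, p(155)=66493182097, p(156)=73232243759, p(157)=80630964769, p(158)=88751778802, p(159)=97662728555, p(160)=107438159466.
Final step: p(161) = p(160) + p(159) - p(156) - p(154) + p(149) + p(146) - p(139) - p(135) + p(126) + p(121) - p(110) - p(104) + p(91) + p(84) - p(69) - p(61) + p(44) + p(35) - p(16) - p(6)
= 107438159466 + 97662728555 - 73232243759 - 60356673280 + 37027355200 + 27517052599 - 13610949895 - 9035836076 + 3519222692 + 2056148051 - 607163746 - 304801365 + 64112359 + 26543660 - 3554345 - 1121505 + 75175 + 14883 - 231 - 11
= 118159068427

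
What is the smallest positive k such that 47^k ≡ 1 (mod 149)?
74

149 is prime, so ord(47) divides φ(149) = 148.
Divisors of 148: 1, 2, 4, 37, 74, 148.
Repeated squaring: 47^1 ≡ 47, 47^2 ≡ 123, 47^4 ≡ 80, 47^8 ≡ 142, 47^16 ≡ 49, 47^32 ≡ 17, 47^64 ≡ 140, 47^128 ≡ 81 (mod 149).
Test 47^d mod 149 for each divisor d in increasing order:
47^1 ≡ 47
47^2 ≡ 123
47^4 ≡ 80
47^37 = 47^32·47^4·47^1 ≡ 148
47^74 = 47^64·47^8·47^2 ≡ 1  ← first divisor giving 1
The order is 74.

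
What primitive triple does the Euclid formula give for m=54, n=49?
(515, 5292, 5317)

Euclid's formula: a = m² - n², b = 2mn, c = m² + n²
m = 54, n = 49
a = 54² - 49² = 2916 - 2401 = 515
b = 2 × 54 × 49 = 5292
c = 54² + 49² = 2916 + 2401 = 5317
Verification: 515² + 5292² = 265225 + 28005264 = 28270489 = 5317² ✓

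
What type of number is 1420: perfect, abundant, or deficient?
abundant

Proper divisors of 1420: sum = 1 + 2 + 4 + 5 + 10 + 20 + 71 + 142 + 284 + 355 + 710 = 1604
Since 1604 > 1420, 1420 is abundant.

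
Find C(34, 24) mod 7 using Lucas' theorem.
3

Using Lucas' theorem:
Write n=34 and k=24 in base 7:
n in base 7: [4, 6]
k in base 7: [3, 3]
C(34,24) mod 7 = ∏ C(n_i, k_i) mod 7
Digit binomials (mod 7): C(4,3) = 4; C(6,3) = 20 ≡ 6
Product: 4 × 6 = 24 ≡ 3 (mod 7)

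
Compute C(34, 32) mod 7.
1

Using Lucas' theorem:
Write n=34 and k=32 in base 7:
n in base 7: [4, 6]
k in base 7: [4, 4]
C(34,32) mod 7 = ∏ C(n_i, k_i) mod 7
Digit binomials (mod 7): C(4,4) = 1; C(6,4) = 15 ≡ 1
Product: 1 × 1 = 1 ≡ 1 (mod 7)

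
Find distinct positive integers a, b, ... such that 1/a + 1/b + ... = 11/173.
1/16 + 1/923 + 1/2554864

Greedy algorithm:
11/173: ceiling(173/11) = 16, use 1/16
3/2768: ceiling(2768/3) = 923, use 1/923
1/2554864: ceiling(2554864/1) = 2554864, use 1/2554864
Result: 11/173 = 1/16 + 1/923 + 1/2554864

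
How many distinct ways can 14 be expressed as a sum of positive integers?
135

p(n) counts ways to write n as a sum of positive integers (order ignored).
Euler's pentagonal recurrence: p(k) = p(k-1) + p(k-2) - p(k-5) - p(k-7) + p(k-12) + p(k-15) - ... (offsets j(3j∓1)/2, signs ++--, p(0)=1, p(<0)=0).
DP table for k = 0..13: p(0)=1, p(1)=1, p(2)=2, p(3)=3, p(4)=5, p(5)=7, p(6)=11, p(7)=15, p(8)=22, p(9)=30, p(10)=42, p(11)=56, p(12)=77, p(13)=101.
Final step: p(14) = p(13) + p(12) - p(9) - p(7) + p(2)
= 101 + 77 - 30 - 15 + 2
= 135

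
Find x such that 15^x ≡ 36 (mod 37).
18

Baby-step giant-step with step n = ⌈√37⌉ = 7.
Baby steps 15^j mod 37 (j:value) for j=0..6: 0:1, 1:15, 2:3, 3:8, 4:9, 5:24, 6:27.
Giant-step multiplier: 15^(-7) ≡ 15^(36-7) = 15^29 ≡ 18 (mod 37).
Giant steps γ_i = 36·18^i mod 37: γ_0=36, γ_1=19, γ_2=9 (in table at j=4).
x = i·n + j = 2·7 + 4 = 18.
Check: 15^18 ≡ 36 (mod 37).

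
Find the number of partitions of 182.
819876908323

p(n) counts ways to write n as a sum of positive integers (order ignored).
Euler's pentagonal recurrence: p(k) = p(k-1) + p(k-2) - p(k-5) - p(k-7) + p(k-12) + p(k-15) - ... (offsets j(3j∓1)/2, signs ++--, p(0)=1, p(<0)=0).
DP table for k = 0..181: p(0)=1, p(1)=1, p(2)=2, p(3)=3, p(4)=5, p(5)=7, p(6)=11, p(7)=15, p(8)=22, p(9)=30, p(10)=42, p(11)=56, p(12)=77, p(13)=101, p(14)=135, p(15)=176, p(16)=231, p(17)=297, p(18)=385, p(19)=490, p(20)=627, p(21)=792, p(22)=1002, p(23)=1255, p(24)=1575, p(25)=1958, p(26)=2436, p(27)=3010, p(28)=3718, p(29)=4565, p(30)=5604, p(31)=6842, p(32)=8349, p(33)=10143, p(34)=12310, p(35)=14883, p(36)=17977, p(37)=21637, p(38)=26015, p(39)=31185, p(40)=37338, p(41)=44583, p(42)=53174, p(43)=63261, p(44)=75175, p(45)=89134, p(46)=105558, p(47)=124754, p(48)=147273, p(49)=173525, p(50)=204226, p(51)=239943, p(52)=281589, p(53)=329931, p(54)=386155, p(55)=451276, p(56)=526823, p(57)=614154, p(58)=715220, p(59)=831820, p(60)=966467, p(61)=1121505, p(62)=1300156, p(63)=1505499, p(64)=1741630, p(65)=2012558, p(66)=2323520, p(67)=2679689, p(68)=3087735, p(69)=3554345, p(70)=4087968, p(71)=4697205, p(72)=5392783, p(73)=6185689, p(74)=7089500, p(75)=8118264, p(76)=9289091, p(77)=10619863, p(78)=12132164, p(79)=13848650, p(80)=15796476, p(81)=18004327, p(82)=20506255, p(83)=23338469, p(84)=26543660, p(85)=30167357, p(86)=34262962, p(87)=38887673, p(88)=44108109, p(89)=49995925, p(90)=56634173, p(91)=64112359, p(92)=72533807, p(93)=82010177, p(94)=92669720, p(95)=104651419, p(96)=118114304, p(97)=133230930, p(98)=150198136, p(99)=169229875, p(100)=190569292, p(101)=214481126, p(102)=241265379, p(103)=271248950, p(104)=304801365, p(105)=342325709, p(106)=384276336, p(107)=431149389, p(108)=483502844, p(109)=541946240, p(110)=607163746, p(111)=679903203, p(112)=761002156, p(113)=851376628, p(114)=952050665, p(115)=1064144451, p(116)=1188908248, p(117)=1327710076, p(118)=1482074143, p(119)=1653668665, p(120)=1844349560, p(121)=2056148051, p(122)=2291320912, p(123)=2552338241, p(124)=2841940500, p(125)=3163127352, p(126)=3519222692, p(127)=3913864295, p(128)=4351078600, p(129)=4835271870, p(130)=5371315400, p(131)=5964539504, p(132)=6620830889, p(133)=7346629512, p(134)=8149040695, p(135)=9035836076, p(136)=10015581680, p(137)=11097645016, p(138)=12292341831, p(139)=13610949895, p(140)=15065878135, p(141)=16670689208, p(142)=18440293320, p(143)=20390982757, p(144)=22540654445, p(145)=24908858009, p(146)=27517052599, p(147)=30388671978, p(148)=33549419497, p(149)=37027355200, p(150)=40853235313, p(151)=45060624582, p(152)=49686288421, p(153)=54770336324, p(154)=60356673280, p(155)=66493182097, p(156)=73232243759, p(157)=80630964769, p(158)=88751778802, p(159)=97662728555, p(160)=107438159466, p(161)=118159068427, p(162)=129913904637, p(163)=142798995930, p(164)=156919475295, p(165)=172389800255, p(166)=189334822579, p(167)=207890420102, p(168)=228204732751, p(169)=250438925115, p(170)=274768617130, p(171)=301384802048, p(172)=330495499613, p(173)=362326859895, p(174)=397125074750, p(175)=435157697830, p(176)=476715857290, p(177)=522115831195, p(178)=571701605655, p(179)=625846753120, p(180)=684957390936, p(181)=749474411781.
Final step: p(182) = p(181) + p(180) - p(177) - p(175) + p(170) + p(167) - p(160) - p(156) + p(147) + p(142) - p(131) - p(125) + p(112) + p(105) - p(90) - p(82) + p(65) + p(56) - p(37) - p(27) + p(6)
= 749474411781 + 684957390936 - 522115831195 - 435157697830 + 274768617130 + 207890420102 - 107438159466 - 73232243759 + 30388671978 + 18440293320 - 5964539504 - 3163127352 + 761002156 + 342325709 - 56634173 - 20506255 + 2012558 + 526823 - 21637 - 3010 + 11
= 819876908323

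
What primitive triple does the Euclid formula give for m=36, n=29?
(455, 2088, 2137)

Euclid's formula: a = m² - n², b = 2mn, c = m² + n²
m = 36, n = 29
a = 36² - 29² = 1296 - 841 = 455
b = 2 × 36 × 29 = 2088
c = 36² + 29² = 1296 + 841 = 2137
Verification: 455² + 2088² = 207025 + 4359744 = 4566769 = 2137² ✓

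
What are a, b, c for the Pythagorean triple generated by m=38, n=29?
(603, 2204, 2285)

Euclid's formula: a = m² - n², b = 2mn, c = m² + n²
m = 38, n = 29
a = 38² - 29² = 1444 - 841 = 603
b = 2 × 38 × 29 = 2204
c = 38² + 29² = 1444 + 841 = 2285
Verification: 603² + 2204² = 363609 + 4857616 = 5221225 = 2285² ✓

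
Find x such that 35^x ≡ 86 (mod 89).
51

Baby-step giant-step with step n = ⌈√89⌉ = 10.
Baby steps 35^j mod 89 (j:value) for j=0..9: 0:1, 1:35, 2:68, 3:66, 4:85, 5:38, 6:84, 7:3, 8:16, 9:26.
Giant-step multiplier: 35^(-10) ≡ 35^(88-10) = 35^78 ≡ 49 (mod 89).
Giant steps γ_i = 86·49^i mod 89: γ_0=86, γ_1=31, γ_2=6, γ_3=27, γ_4=77, γ_5=35 (in table at j=1).
x = i·n + j = 5·10 + 1 = 51.
Check: 35^51 ≡ 86 (mod 89).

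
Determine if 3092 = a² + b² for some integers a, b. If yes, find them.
34² + 44² (a=34, b=44)

Factorization: 3092 = 2^2 × 773
By Fermat: n is sum of two squares iff every prime p ≡ 3 (mod 4) appears to even power.
All primes ≡ 3 (mod 4) appear to even power.
Search a = 0, 1, 2, … for 3092 - a² a perfect square: first hit at a = 34: 3092 - 1156 = 1936 = 44².
3092 = 34² + 44² = 1156 + 1936 ✓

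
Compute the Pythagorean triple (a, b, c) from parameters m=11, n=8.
(57, 176, 185)

Euclid's formula: a = m² - n², b = 2mn, c = m² + n²
m = 11, n = 8
a = 11² - 8² = 121 - 64 = 57
b = 2 × 11 × 8 = 176
c = 11² + 8² = 121 + 64 = 185
Verification: 57² + 176² = 3249 + 30976 = 34225 = 185² ✓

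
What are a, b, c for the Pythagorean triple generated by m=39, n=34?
(365, 2652, 2677)

Euclid's formula: a = m² - n², b = 2mn, c = m² + n²
m = 39, n = 34
a = 39² - 34² = 1521 - 1156 = 365
b = 2 × 39 × 34 = 2652
c = 39² + 34² = 1521 + 1156 = 2677
Verification: 365² + 2652² = 133225 + 7033104 = 7166329 = 2677² ✓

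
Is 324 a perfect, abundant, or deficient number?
abundant

Proper divisors of 324: sum = 1 + 2 + 3 + 4 + 6 + 9 + 12 + 18 + 27 + 36 + 54 + 81 + 108 + 162 = 523
Since 523 > 324, 324 is abundant.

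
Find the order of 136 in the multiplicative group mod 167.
166

167 is prime, so ord(136) divides φ(167) = 166.
Divisors of 166: 1, 2, 83, 166.
Repeated squaring: 136^1 ≡ 136, 136^2 ≡ 126, 136^4 ≡ 11, 136^8 ≡ 121, 136^16 ≡ 112, 136^32 ≡ 19, 136^64 ≡ 27, 136^128 ≡ 61 (mod 167).
Test 136^d mod 167 for each divisor d in increasing order:
136^1 ≡ 136
136^2 ≡ 126
136^83 = 136^64·136^16·136^2·136^1 ≡ 166
136^166 = 136^128·136^32·136^4·136^2 ≡ 1  ← first divisor giving 1
The order is 166.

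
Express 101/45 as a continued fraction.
[2; 4, 11]

Euclidean algorithm steps:
101 = 2 × 45 + 11
45 = 4 × 11 + 1
11 = 11 × 1 + 0
Continued fraction: [2; 4, 11]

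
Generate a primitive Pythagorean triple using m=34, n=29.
(315, 1972, 1997)

Euclid's formula: a = m² - n², b = 2mn, c = m² + n²
m = 34, n = 29
a = 34² - 29² = 1156 - 841 = 315
b = 2 × 34 × 29 = 1972
c = 34² + 29² = 1156 + 841 = 1997
Verification: 315² + 1972² = 99225 + 3888784 = 3988009 = 1997² ✓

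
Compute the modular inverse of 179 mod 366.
137

gcd(179, 366) = 1, so the inverse exists.
Extended Euclidean algorithm on (366, 179):
366 = 2 × 179 + 8  ⟹  8 = (1)·366 + (-2)·179
179 = 22 × 8 + 3  ⟹  3 = (-22)·366 + (45)·179
8 = 2 × 3 + 2  ⟹  2 = (45)·366 + (-92)·179
3 = 1 × 2 + 1  ⟹  1 = (-67)·366 + (137)·179
So (137)·179 ≡ 1 (mod 366), i.e. 179^(-1) ≡ 137 (mod 366).
Check: 179 × 137 = 24523 ≡ 1 (mod 366)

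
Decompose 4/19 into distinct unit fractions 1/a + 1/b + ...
1/5 + 1/95

Greedy algorithm:
4/19: ceiling(19/4) = 5, use 1/5
1/95: ceiling(95/1) = 95, use 1/95
Result: 4/19 = 1/5 + 1/95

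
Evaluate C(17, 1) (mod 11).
6

Using Lucas' theorem:
Write n=17 and k=1 in base 11:
n in base 11: [1, 6]
k in base 11: [0, 1]
C(17,1) mod 11 = ∏ C(n_i, k_i) mod 11
Digit binomials (mod 11): C(1,0) = 1; C(6,1) = 6
Product: 1 × 6 = 6 ≡ 6 (mod 11)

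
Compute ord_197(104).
7

197 is prime, so ord(104) divides φ(197) = 196.
Divisors of 196: 1, 2, 4, 7, 14, 28, 49, 98, 196.
Repeated squaring: 104^1 ≡ 104, 104^2 ≡ 178, 104^4 ≡ 164, 104^8 ≡ 104, 104^16 ≡ 178, 104^32 ≡ 164, 104^64 ≡ 104, 104^128 ≡ 178 (mod 197).
Test 104^d mod 197 for each divisor d in increasing order:
104^1 ≡ 104
104^2 ≡ 178
104^4 ≡ 164
104^7 = 104^4·104^2·104^1 ≡ 1  ← first divisor giving 1
The order is 7.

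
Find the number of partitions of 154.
60356673280

p(n) counts ways to write n as a sum of positive integers (order ignored).
Euler's pentagonal recurrence: p(k) = p(k-1) + p(k-2) - p(k-5) - p(k-7) + p(k-12) + p(k-15) - ... (offsets j(3j∓1)/2, signs ++--, p(0)=1, p(<0)=0).
DP table for k = 0..153: p(0)=1, p(1)=1, p(2)=2, p(3)=3, p(4)=5, p(5)=7, p(6)=11, p(7)=15, p(8)=22, p(9)=30, p(10)=42, p(11)=56, p(12)=77, p(13)=101, p(14)=135, p(15)=176, p(16)=231, p(17)=297, p(18)=385, p(19)=490, p(20)=627, p(21)=792, p(22)=1002, p(23)=1255, p(24)=1575, p(25)=1958, p(26)=2436, p(27)=3010, p(28)=3718, p(29)=4565, p(30)=5604, p(31)=6842, p(32)=8349, p(33)=10143, p(34)=12310, p(35)=14883, p(36)=17977, p(37)=21637, p(38)=26015, p(39)=31185, p(40)=37338, p(41)=44583, p(42)=53174, p(43)=63261, p(44)=75175, p(45)=89134, p(46)=105558, p(47)=124754, p(48)=147273, p(49)=173525, p(50)=204226, p(51)=239943, p(52)=281589, p(53)=329931, p(54)=386155, p(55)=451276, p(56)=526823, p(57)=614154, p(58)=715220, p(59)=831820, p(60)=966467, p(61)=1121505, p(62)=1300156, p(63)=1505499, p(64)=1741630, p(65)=2012558, p(66)=2323520, p(67)=2679689, p(68)=3087735, p(69)=3554345, p(70)=4087968, p(71)=4697205, p(72)=5392783, p(73)=6185689, p(74)=7089500, p(75)=8118264, p(76)=9289091, p(77)=10619863, p(78)=12132164, p(79)=13848650, p(80)=15796476, p(81)=18004327, p(82)=20506255, p(83)=23338469, p(84)=26543660, p(85)=30167357, p(86)=34262962, p(87)=38887673, p(88)=44108109, p(89)=49995925, p(90)=56634173, p(91)=64112359, p(92)=72533807, p(93)=82010177, p(94)=92669720, p(95)=104651419, p(96)=118114304, p(97)=133230930, p(98)=150198136, p(99)=169229875, p(100)=190569292, p(101)=214481126, p(102)=241265379, p(103)=271248950, p(104)=304801365, p(105)=342325709, p(106)=384276336, p(107)=431149389, p(108)=483502844, p(109)=541946240, p(110)=607163746, p(111)=679903203, p(112)=761002156, p(113)=851376628, p(114)=952050665, p(115)=1064144451, p(116)=1188908248, p(117)=1327710076, p(118)=1482074143, p(119)=1653668665, p(120)=1844349560, p(121)=2056148051, p(122)=2291320912, p(123)=2552338241, p(124)=2841940500, p(125)=3163127352, p(126)=3519222692, p(127)=3913864295, p(128)=4351078600, p(129)=4835271870, p(130)=5371315400, p(131)=5964539504, p(132)=6620830889, p(133)=7346629512, p(134)=8149040695, p(135)=9035836076, p(136)=10015581680, p(137)=11097645016, p(138)=12292341831, p(139)=13610949895, p(140)=15065878135, p(141)=16670689208, p(142)=18440293320, p(143)=20390982757, p(144)=22540654445, p(145)=24908858009, p(146)=27517052599, p(147)=30388671978, p(148)=33549419497, p(149)=37027355200, p(150)=40853235313, p(151)=45060624582, p(152)=49686288421, p(153)=54770336324.
Final step: p(154) = p(153) + p(152) - p(149) - p(147) + p(142) + p(139) - p(132) - p(128) + p(119) + p(114) - p(103) - p(97) + p(84) + p(77) - p(62) - p(54) + p(37) + p(28) - p(9)
= 54770336324 + 49686288421 - 37027355200 - 30388671978 + 18440293320 + 13610949895 - 6620830889 - 4351078600 + 1653668665 + 952050665 - 271248950 - 133230930 + 26543660 + 10619863 - 1300156 - 386155 + 21637 + 3718 - 30
= 60356673280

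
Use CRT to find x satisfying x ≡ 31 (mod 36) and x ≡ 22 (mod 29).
283

Using Chinese Remainder Theorem:
M = 36 × 29 = 1044
M1 = 29, M2 = 36
y1 = 29^(-1) mod 36 = 5
y2 = 36^(-1) mod 29 = 25
x = (31×29×5 + 22×36×25) mod 1044 = 283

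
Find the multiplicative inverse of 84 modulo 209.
107

gcd(84, 209) = 1, so the inverse exists.
Extended Euclidean algorithm on (209, 84):
209 = 2 × 84 + 41  ⟹  41 = (1)·209 + (-2)·84
84 = 2 × 41 + 2  ⟹  2 = (-2)·209 + (5)·84
41 = 20 × 2 + 1  ⟹  1 = (41)·209 + (-102)·84
So (-102)·84 ≡ 1 (mod 209), i.e. 84^(-1) ≡ -102 ≡ 107 (mod 209).
Check: 84 × 107 = 8988 ≡ 1 (mod 209)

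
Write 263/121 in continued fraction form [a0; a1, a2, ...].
[2; 5, 1, 3, 5]

Euclidean algorithm steps:
263 = 2 × 121 + 21
121 = 5 × 21 + 16
21 = 1 × 16 + 5
16 = 3 × 5 + 1
5 = 5 × 1 + 0
Continued fraction: [2; 5, 1, 3, 5]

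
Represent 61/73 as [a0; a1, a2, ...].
[0; 1, 5, 12]

Euclidean algorithm steps:
61 = 0 × 73 + 61
73 = 1 × 61 + 12
61 = 5 × 12 + 1
12 = 12 × 1 + 0
Continued fraction: [0; 1, 5, 12]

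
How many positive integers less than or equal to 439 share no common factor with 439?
438

439 = 439
φ(n) = n × ∏(1 - 1/p) for each prime p dividing n
φ(439) = 439 × (1 - 1/439) = 438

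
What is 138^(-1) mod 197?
10

gcd(138, 197) = 1, so the inverse exists.
Extended Euclidean algorithm on (197, 138):
197 = 1 × 138 + 59  ⟹  59 = (1)·197 + (-1)·138
138 = 2 × 59 + 20  ⟹  20 = (-2)·197 + (3)·138
59 = 2 × 20 + 19  ⟹  19 = (5)·197 + (-7)·138
20 = 1 × 19 + 1  ⟹  1 = (-7)·197 + (10)·138
So (10)·138 ≡ 1 (mod 197), i.e. 138^(-1) ≡ 10 (mod 197).
Check: 138 × 10 = 1380 ≡ 1 (mod 197)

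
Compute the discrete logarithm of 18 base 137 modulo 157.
89

Baby-step giant-step with step n = ⌈√157⌉ = 13.
Baby steps 137^j mod 157 (j:value) for j=0..12: 0:1, 1:137, 2:86, 3:7, 4:17, 5:131, 6:49, 7:119, 8:132, 9:29, 10:48, 11:139, 12:46.
Giant-step multiplier: 137^(-13) ≡ 137^(156-13) = 137^143 ≡ 50 (mod 157).
Giant steps γ_i = 18·50^i mod 157: γ_0=18, γ_1=115, γ_2=98, γ_3=33, γ_4=80, γ_5=75, γ_6=139 (in table at j=11).
x = i·n + j = 6·13 + 11 = 89.
Check: 137^89 ≡ 18 (mod 157).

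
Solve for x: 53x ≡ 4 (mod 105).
x ≡ 8 (mod 105)

gcd(53, 105) = 1, which divides 4, so solutions exist.
Find 53^(-1) mod 105 by the extended Euclidean algorithm:
105 = 1 × 53 + 52  ⟹  52 = (1)·105 + (-1)·53
53 = 1 × 52 + 1  ⟹  1 = (-1)·105 + (2)·53
So (2)·53 ≡ 1 (mod 105), i.e. 53^(-1) ≡ 2 (mod 105).
x ≡ 2 × 4 = 8 ≡ 8 (mod 105).
Check: 53 × 8 = 424 ≡ 4 (mod 105).
Unique solution: x ≡ 8 (mod 105)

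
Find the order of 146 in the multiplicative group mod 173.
172

173 is prime, so ord(146) divides φ(173) = 172.
Divisors of 172: 1, 2, 4, 43, 86, 172.
Repeated squaring: 146^1 ≡ 146, 146^2 ≡ 37, 146^4 ≡ 158, 146^8 ≡ 52, 146^16 ≡ 109, 146^32 ≡ 117, 146^64 ≡ 22, 146^128 ≡ 138 (mod 173).
Test 146^d mod 173 for each divisor d in increasing order:
146^1 ≡ 146
146^2 ≡ 37
146^4 ≡ 158
146^43 = 146^32·146^8·146^2·146^1 ≡ 93
146^86 = 146^64·146^16·146^4·146^2 ≡ 172
146^172 = 146^128·146^32·146^8·146^4 ≡ 1  ← first divisor giving 1
The order is 172.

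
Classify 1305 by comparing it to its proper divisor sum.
deficient

Proper divisors of 1305: sum = 1 + 3 + 5 + 9 + 15 + 29 + 45 + 87 + 145 + 261 + 435 = 1035
Since 1035 < 1305, 1305 is deficient.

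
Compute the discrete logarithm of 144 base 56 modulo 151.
46

Baby-step giant-step with step n = ⌈√151⌉ = 13.
Baby steps 56^j mod 151 (j:value) for j=0..12: 0:1, 1:56, 2:116, 3:3, 4:17, 5:46, 6:9, 7:51, 8:138, 9:27, 10:2, 11:112, 12:81.
Giant-step multiplier: 56^(-13) ≡ 56^(150-13) = 56^137 ≡ 126 (mod 151).
Giant steps γ_i = 144·126^i mod 151: γ_0=144, γ_1=24, γ_2=4, γ_3=51 (in table at j=7).
x = i·n + j = 3·13 + 7 = 46.
Check: 56^46 ≡ 144 (mod 151).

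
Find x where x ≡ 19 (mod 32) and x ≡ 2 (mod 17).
19

Using Chinese Remainder Theorem:
M = 32 × 17 = 544
M1 = 17, M2 = 32
y1 = 17^(-1) mod 32 = 17
y2 = 32^(-1) mod 17 = 8
x = (19×17×17 + 2×32×8) mod 544 = 19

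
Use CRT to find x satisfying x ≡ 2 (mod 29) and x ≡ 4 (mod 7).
60

Using Chinese Remainder Theorem:
M = 29 × 7 = 203
M1 = 7, M2 = 29
y1 = 7^(-1) mod 29 = 25
y2 = 29^(-1) mod 7 = 1
x = (2×7×25 + 4×29×1) mod 203 = 60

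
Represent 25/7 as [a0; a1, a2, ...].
[3; 1, 1, 3]

Euclidean algorithm steps:
25 = 3 × 7 + 4
7 = 1 × 4 + 3
4 = 1 × 3 + 1
3 = 3 × 1 + 0
Continued fraction: [3; 1, 1, 3]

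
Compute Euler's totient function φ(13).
12

13 = 13
φ(n) = n × ∏(1 - 1/p) for each prime p dividing n
φ(13) = 13 × (1 - 1/13) = 12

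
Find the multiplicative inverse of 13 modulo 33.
28

gcd(13, 33) = 1, so the inverse exists.
Extended Euclidean algorithm on (33, 13):
33 = 2 × 13 + 7  ⟹  7 = (1)·33 + (-2)·13
13 = 1 × 7 + 6  ⟹  6 = (-1)·33 + (3)·13
7 = 1 × 6 + 1  ⟹  1 = (2)·33 + (-5)·13
So (-5)·13 ≡ 1 (mod 33), i.e. 13^(-1) ≡ -5 ≡ 28 (mod 33).
Check: 13 × 28 = 364 ≡ 1 (mod 33)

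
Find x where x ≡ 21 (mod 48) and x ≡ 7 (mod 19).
501

Using Chinese Remainder Theorem:
M = 48 × 19 = 912
M1 = 19, M2 = 48
y1 = 19^(-1) mod 48 = 43
y2 = 48^(-1) mod 19 = 2
x = (21×19×43 + 7×48×2) mod 912 = 501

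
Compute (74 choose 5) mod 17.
6

Using Lucas' theorem:
Write n=74 and k=5 in base 17:
n in base 17: [4, 6]
k in base 17: [0, 5]
C(74,5) mod 17 = ∏ C(n_i, k_i) mod 17
Digit binomials (mod 17): C(4,0) = 1; C(6,5) = 6
Product: 1 × 6 = 6 ≡ 6 (mod 17)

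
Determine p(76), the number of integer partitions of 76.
9289091

p(n) counts ways to write n as a sum of positive integers (order ignored).
Euler's pentagonal recurrence: p(k) = p(k-1) + p(k-2) - p(k-5) - p(k-7) + p(k-12) + p(k-15) - ... (offsets j(3j∓1)/2, signs ++--, p(0)=1, p(<0)=0).
DP table for k = 0..75: p(0)=1, p(1)=1, p(2)=2, p(3)=3, p(4)=5, p(5)=7, p(6)=11, p(7)=15, p(8)=22, p(9)=30, p(10)=42, p(11)=56, p(12)=77, p(13)=101, p(14)=135, p(15)=176, p(16)=231, p(17)=297, p(18)=385, p(19)=490, p(20)=627, p(21)=792, p(22)=1002, p(23)=1255, p(24)=1575, p(25)=1958, p(26)=2436, p(27)=3010, p(28)=3718, p(29)=4565, p(30)=5604, p(31)=6842, p(32)=8349, p(33)=10143, p(34)=12310, p(35)=14883, p(36)=17977, p(37)=21637, p(38)=26015, p(39)=31185, p(40)=37338, p(41)=44583, p(42)=53174, p(43)=63261, p(44)=75175, p(45)=89134, p(46)=105558, p(47)=124754, p(48)=147273, p(49)=173525, p(50)=204226, p(51)=239943, p(52)=281589, p(53)=329931, p(54)=386155, p(55)=451276, p(56)=526823, p(57)=614154, p(58)=715220, p(59)=831820, p(60)=966467, p(61)=1121505, p(62)=1300156, p(63)=1505499, p(64)=1741630, p(65)=2012558, p(66)=2323520, p(67)=2679689, p(68)=3087735, p(69)=3554345, p(70)=4087968, p(71)=4697205, p(72)=5392783, p(73)=6185689, p(74)=7089500, p(75)=8118264.
Final step: p(76) = p(75) + p(74) - p(71) - p(69) + p(64) + p(61) - p(54) - p(50) + p(41) + p(36) - p(25) - p(19) + p(6)
= 8118264 + 7089500 - 4697205 - 3554345 + 1741630 + 1121505 - 386155 - 204226 + 44583 + 17977 - 1958 - 490 + 11
= 9289091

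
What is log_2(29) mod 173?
144

Baby-step giant-step with step n = ⌈√173⌉ = 14.
Baby steps 2^j mod 173 (j:value) for j=0..13: 0:1, 1:2, 2:4, 3:8, 4:16, 5:32, 6:64, 7:128, 8:83, 9:166, 10:159, 11:145, 12:117, 13:61.
Giant-step multiplier: 2^(-14) ≡ 2^(172-14) = 2^158 ≡ 78 (mod 173).
Giant steps γ_i = 29·78^i mod 173: γ_0=29, γ_1=13, γ_2=149, γ_3=31, γ_4=169, γ_5=34, γ_6=57, γ_7=121, γ_8=96, γ_9=49, γ_10=16 (in table at j=4).
x = i·n + j = 10·14 + 4 = 144.
Check: 2^144 ≡ 29 (mod 173).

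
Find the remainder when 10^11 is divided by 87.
31

Repeated squaring. Binary of 11 = 1011.
10^1 ≡ 10 (mod 87); 10^2 ≡ 13 (mod 87); 10^4 ≡ 82 (mod 87); 10^8 ≡ 25 (mod 87)
10^11 = 10^1 × 10^2 × 10^8 ≡ 31 (mod 87)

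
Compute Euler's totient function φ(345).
176

345 = 3 × 5 × 23
φ(n) = n × ∏(1 - 1/p) for each prime p dividing n
φ(345) = 345 × (1 - 1/3) × (1 - 1/5) × (1 - 1/23) = 176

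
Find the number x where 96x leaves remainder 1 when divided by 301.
185

gcd(96, 301) = 1, so the inverse exists.
Extended Euclidean algorithm on (301, 96):
301 = 3 × 96 + 13  ⟹  13 = (1)·301 + (-3)·96
96 = 7 × 13 + 5  ⟹  5 = (-7)·301 + (22)·96
13 = 2 × 5 + 3  ⟹  3 = (15)·301 + (-47)·96
5 = 1 × 3 + 2  ⟹  2 = (-22)·301 + (69)·96
3 = 1 × 2 + 1  ⟹  1 = (37)·301 + (-116)·96
So (-116)·96 ≡ 1 (mod 301), i.e. 96^(-1) ≡ -116 ≡ 185 (mod 301).
Check: 96 × 185 = 17760 ≡ 1 (mod 301)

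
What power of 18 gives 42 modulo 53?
44

Baby-step giant-step with step n = ⌈√53⌉ = 8.
Baby steps 18^j mod 53 (j:value) for j=0..7: 0:1, 1:18, 2:6, 3:2, 4:36, 5:12, 6:4, 7:19.
Giant-step multiplier: 18^(-8) ≡ 18^(52-8) = 18^44 ≡ 42 (mod 53).
Giant steps γ_i = 42·42^i mod 53: γ_0=42, γ_1=15, γ_2=47, γ_3=13, γ_4=16, γ_5=36 (in table at j=4).
x = i·n + j = 5·8 + 4 = 44.
Check: 18^44 ≡ 42 (mod 53).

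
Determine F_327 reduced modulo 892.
230

Matrix identity: Q^n = [[F_(n+1), F_n], [F_n, F_(n-1)]] with Q = [[1,1],[1,0]].
n = 327 = 101000111₂. Square-and-multiply, entries mod 892:
Q^1 = [[1,1],[1,0]]
Q^2 = (Q^1)² = [[2,1],[1,1]]
Q^5 = (Q^2)²·Q = [[8,5],[5,3]]
Q^10 = (Q^5)² = [[89,55],[55,34]]
Q^20 = (Q^10)² = [[242,521],[521,613]]
Q^40 = (Q^20)² = [[857,347],[347,510]]
Q^81 = (Q^40)²·Q = [[127,322],[322,697]]
Q^163 = (Q^81)²·Q = [[689,285],[285,404]]
Q^327 = (Q^163)²·Q = [[427,230],[230,197]]
F_327 mod 892 = Q^327[0][1] = 230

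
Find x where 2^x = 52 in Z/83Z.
79

Baby-step giant-step with step n = ⌈√83⌉ = 10.
Baby steps 2^j mod 83 (j:value) for j=0..9: 0:1, 1:2, 2:4, 3:8, 4:16, 5:32, 6:64, 7:45, 8:7, 9:14.
Giant-step multiplier: 2^(-10) ≡ 2^(82-10) = 2^72 ≡ 3 (mod 83).
Giant steps γ_i = 52·3^i mod 83: γ_0=52, γ_1=73, γ_2=53, γ_3=76, γ_4=62, γ_5=20, γ_6=60, γ_7=14 (in table at j=9).
x = i·n + j = 7·10 + 9 = 79.
Check: 2^79 ≡ 52 (mod 83).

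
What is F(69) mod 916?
238

Matrix identity: Q^n = [[F_(n+1), F_n], [F_n, F_(n-1)]] with Q = [[1,1],[1,0]].
n = 69 = 1000101₂. Square-and-multiply, entries mod 916:
Q^1 = [[1,1],[1,0]]
Q^2 = (Q^1)² = [[2,1],[1,1]]
Q^4 = (Q^2)² = [[5,3],[3,2]]
Q^8 = (Q^4)² = [[34,21],[21,13]]
Q^17 = (Q^8)²·Q = [[752,681],[681,71]]
Q^34 = (Q^17)² = [[597,787],[787,726]]
Q^69 = (Q^34)²·Q = [[863,238],[238,625]]
F_69 mod 916 = Q^69[0][1] = 238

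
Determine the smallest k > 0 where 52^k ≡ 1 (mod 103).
51

103 is prime, so ord(52) divides φ(103) = 102.
Divisors of 102: 1, 2, 3, 6, 17, 34, 51, 102.
Repeated squaring: 52^1 ≡ 52, 52^2 ≡ 26, 52^4 ≡ 58, 52^8 ≡ 68, 52^16 ≡ 92, 52^32 ≡ 18, 52^64 ≡ 15 (mod 103).
Test 52^d mod 103 for each divisor d in increasing order:
52^1 ≡ 52
52^2 ≡ 26
52^3 = 52^2·52^1 ≡ 13
52^6 = 52^4·52^2 ≡ 66
52^17 = 52^16·52^1 ≡ 46
52^34 = 52^32·52^2 ≡ 56
52^51 = 52^32·52^16·52^2·52^1 ≡ 1  ← first divisor giving 1
The order is 51.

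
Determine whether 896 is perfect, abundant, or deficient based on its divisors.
abundant

Proper divisors of 896: sum = 1 + 2 + 4 + 7 + 8 + 14 + 16 + 28 + 32 + 56 + 64 + 112 + 128 + 224 + 448 = 1144
Since 1144 > 896, 896 is abundant.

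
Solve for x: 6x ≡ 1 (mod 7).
6

gcd(6, 7) = 1, so the inverse exists.
Extended Euclidean algorithm on (7, 6):
7 = 1 × 6 + 1  ⟹  1 = (1)·7 + (-1)·6
So (-1)·6 ≡ 1 (mod 7), i.e. 6^(-1) ≡ -1 ≡ 6 (mod 7).
Check: 6 × 6 = 36 ≡ 1 (mod 7)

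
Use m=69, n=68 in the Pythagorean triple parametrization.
(137, 9384, 9385)

Euclid's formula: a = m² - n², b = 2mn, c = m² + n²
m = 69, n = 68
a = 69² - 68² = 4761 - 4624 = 137
b = 2 × 69 × 68 = 9384
c = 69² + 68² = 4761 + 4624 = 9385
Verification: 137² + 9384² = 18769 + 88059456 = 88078225 = 9385² ✓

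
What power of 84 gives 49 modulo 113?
48

Baby-step giant-step with step n = ⌈√113⌉ = 11.
Baby steps 84^j mod 113 (j:value) for j=0..10: 0:1, 1:84, 2:50, 3:19, 4:14, 5:46, 6:22, 7:40, 8:83, 9:79, 10:82.
Giant-step multiplier: 84^(-11) ≡ 84^(112-11) = 84^101 ≡ 45 (mod 113).
Giant steps γ_i = 49·45^i mod 113: γ_0=49, γ_1=58, γ_2=11, γ_3=43, γ_4=14 (in table at j=4).
x = i·n + j = 4·11 + 4 = 48.
Check: 84^48 ≡ 49 (mod 113).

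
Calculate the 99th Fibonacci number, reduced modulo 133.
72

Matrix identity: Q^n = [[F_(n+1), F_n], [F_n, F_(n-1)]] with Q = [[1,1],[1,0]].
n = 99 = 1100011₂. Square-and-multiply, entries mod 133:
Q^1 = [[1,1],[1,0]]
Q^3 = (Q^1)²·Q = [[3,2],[2,1]]
Q^6 = (Q^3)² = [[13,8],[8,5]]
Q^12 = (Q^6)² = [[100,11],[11,89]]
Q^24 = (Q^12)² = [[13,84],[84,62]]
Q^49 = (Q^24)²·Q = [[92,43],[43,49]]
Q^99 = (Q^49)²·Q = [[17,72],[72,78]]
F_99 mod 133 = Q^99[0][1] = 72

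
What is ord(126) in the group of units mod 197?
196

197 is prime, so ord(126) divides φ(197) = 196.
Divisors of 196: 1, 2, 4, 7, 14, 28, 49, 98, 196.
Repeated squaring: 126^1 ≡ 126, 126^2 ≡ 116, 126^4 ≡ 60, 126^8 ≡ 54, 126^16 ≡ 158, 126^32 ≡ 142, 126^64 ≡ 70, 126^128 ≡ 172 (mod 197).
Test 126^d mod 197 for each divisor d in increasing order:
126^1 ≡ 126
126^2 ≡ 116
126^4 ≡ 60
126^7 = 126^4·126^2·126^1 ≡ 113
126^14 = 126^8·126^4·126^2 ≡ 161
126^28 = 126^16·126^8·126^4 ≡ 114
126^49 = 126^32·126^16·126^1 ≡ 183
126^98 = 126^64·126^32·126^2 ≡ 196
126^196 = 126^128·126^64·126^4 ≡ 1  ← first divisor giving 1
The order is 196.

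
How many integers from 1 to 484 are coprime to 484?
220

484 = 2^2 × 11^2
φ(n) = n × ∏(1 - 1/p) for each prime p dividing n
φ(484) = 484 × (1 - 1/2) × (1 - 1/11) = 220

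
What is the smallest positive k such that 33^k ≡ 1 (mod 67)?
33

67 is prime, so ord(33) divides φ(67) = 66.
Divisors of 66: 1, 2, 3, 6, 11, 22, 33, 66.
Repeated squaring: 33^1 ≡ 33, 33^2 ≡ 17, 33^4 ≡ 21, 33^8 ≡ 39, 33^16 ≡ 47, 33^32 ≡ 65, 33^64 ≡ 4 (mod 67).
Test 33^d mod 67 for each divisor d in increasing order:
33^1 ≡ 33
33^2 ≡ 17
33^3 = 33^2·33^1 ≡ 25
33^6 = 33^4·33^2 ≡ 22
33^11 = 33^8·33^2·33^1 ≡ 37
33^22 = 33^16·33^4·33^2 ≡ 29
33^33 = 33^32·33^1 ≡ 1  ← first divisor giving 1
The order is 33.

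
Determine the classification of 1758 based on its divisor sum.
abundant

Proper divisors of 1758: sum = 1 + 2 + 3 + 6 + 293 + 586 + 879 = 1770
Since 1770 > 1758, 1758 is abundant.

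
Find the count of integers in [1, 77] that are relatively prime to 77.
60

77 = 7 × 11
φ(n) = n × ∏(1 - 1/p) for each prime p dividing n
φ(77) = 77 × (1 - 1/7) × (1 - 1/11) = 60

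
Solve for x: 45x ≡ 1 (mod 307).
116

gcd(45, 307) = 1, so the inverse exists.
Extended Euclidean algorithm on (307, 45):
307 = 6 × 45 + 37  ⟹  37 = (1)·307 + (-6)·45
45 = 1 × 37 + 8  ⟹  8 = (-1)·307 + (7)·45
37 = 4 × 8 + 5  ⟹  5 = (5)·307 + (-34)·45
8 = 1 × 5 + 3  ⟹  3 = (-6)·307 + (41)·45
5 = 1 × 3 + 2  ⟹  2 = (11)·307 + (-75)·45
3 = 1 × 2 + 1  ⟹  1 = (-17)·307 + (116)·45
So (116)·45 ≡ 1 (mod 307), i.e. 45^(-1) ≡ 116 (mod 307).
Check: 45 × 116 = 5220 ≡ 1 (mod 307)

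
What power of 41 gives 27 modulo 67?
57

Baby-step giant-step with step n = ⌈√67⌉ = 9.
Baby steps 41^j mod 67 (j:value) for j=0..8: 0:1, 1:41, 2:6, 3:45, 4:36, 5:2, 6:15, 7:12, 8:23.
Giant-step multiplier: 41^(-9) ≡ 41^(66-9) = 41^57 ≡ 27 (mod 67).
Giant steps γ_i = 27·27^i mod 67: γ_0=27, γ_1=59, γ_2=52, γ_3=64, γ_4=53, γ_5=24, γ_6=45 (in table at j=3).
x = i·n + j = 6·9 + 3 = 57.
Check: 41^57 ≡ 27 (mod 67).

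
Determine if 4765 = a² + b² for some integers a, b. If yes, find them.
2² + 69² (a=2, b=69)

Factorization: 4765 = 5 × 953
By Fermat: n is sum of two squares iff every prime p ≡ 3 (mod 4) appears to even power.
All primes ≡ 3 (mod 4) appear to even power.
Search a = 0, 1, 2, … for 4765 - a² a perfect square: first hit at a = 2: 4765 - 4 = 4761 = 69².
4765 = 2² + 69² = 4 + 4761 ✓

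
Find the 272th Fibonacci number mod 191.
31

Matrix identity: Q^n = [[F_(n+1), F_n], [F_n, F_(n-1)]] with Q = [[1,1],[1,0]].
n = 272 = 100010000₂. Square-and-multiply, entries mod 191:
Q^1 = [[1,1],[1,0]]
Q^2 = (Q^1)² = [[2,1],[1,1]]
Q^4 = (Q^2)² = [[5,3],[3,2]]
Q^8 = (Q^4)² = [[34,21],[21,13]]
Q^17 = (Q^8)²·Q = [[101,69],[69,32]]
Q^34 = (Q^17)² = [[64,9],[9,55]]
Q^68 = (Q^34)² = [[166,116],[116,50]]
Q^136 = (Q^68)² = [[138,35],[35,103]]
Q^272 = (Q^136)² = [[23,31],[31,183]]
F_272 mod 191 = Q^272[0][1] = 31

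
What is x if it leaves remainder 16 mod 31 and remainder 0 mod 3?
78

Using Chinese Remainder Theorem:
M = 31 × 3 = 93
M1 = 3, M2 = 31
y1 = 3^(-1) mod 31 = 21
y2 = 31^(-1) mod 3 = 1
x = (16×3×21 + 0×31×1) mod 93 = 78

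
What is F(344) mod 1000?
333

Matrix identity: Q^n = [[F_(n+1), F_n], [F_n, F_(n-1)]] with Q = [[1,1],[1,0]].
n = 344 = 101011000₂. Square-and-multiply, entries mod 1000:
Q^1 = [[1,1],[1,0]]
Q^2 = (Q^1)² = [[2,1],[1,1]]
Q^5 = (Q^2)²·Q = [[8,5],[5,3]]
Q^10 = (Q^5)² = [[89,55],[55,34]]
Q^21 = (Q^10)²·Q = [[711,946],[946,765]]
Q^43 = (Q^21)²·Q = [[733,437],[437,296]]
Q^86 = (Q^43)² = [[258,673],[673,585]]
Q^172 = (Q^86)² = [[493,339],[339,154]]
Q^344 = (Q^172)² = [[970,333],[333,637]]
F_344 mod 1000 = Q^344[0][1] = 333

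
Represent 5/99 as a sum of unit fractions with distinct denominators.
1/20 + 1/1980

Greedy algorithm:
5/99: ceiling(99/5) = 20, use 1/20
1/1980: ceiling(1980/1) = 1980, use 1/1980
Result: 5/99 = 1/20 + 1/1980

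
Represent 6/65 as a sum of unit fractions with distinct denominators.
1/11 + 1/715

Greedy algorithm:
6/65: ceiling(65/6) = 11, use 1/11
1/715: ceiling(715/1) = 715, use 1/715
Result: 6/65 = 1/11 + 1/715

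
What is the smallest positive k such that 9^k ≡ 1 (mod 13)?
3

13 is prime, so ord(9) divides φ(13) = 12.
Divisors of 12: 1, 2, 3, 4, 6, 12.
Repeated squaring: 9^1 ≡ 9, 9^2 ≡ 3, 9^4 ≡ 9, 9^8 ≡ 3 (mod 13).
Test 9^d mod 13 for each divisor d in increasing order:
9^1 ≡ 9
9^2 ≡ 3
9^3 = 9^2·9^1 ≡ 1  ← first divisor giving 1
The order is 3.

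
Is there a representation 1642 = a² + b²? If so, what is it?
11² + 39² (a=11, b=39)

Factorization: 1642 = 2 × 821
By Fermat: n is sum of two squares iff every prime p ≡ 3 (mod 4) appears to even power.
All primes ≡ 3 (mod 4) appear to even power.
Search a = 0, 1, 2, … for 1642 - a² a perfect square: first hit at a = 11: 1642 - 121 = 1521 = 39².
1642 = 11² + 39² = 121 + 1521 ✓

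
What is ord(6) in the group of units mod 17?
16

17 is prime, so ord(6) divides φ(17) = 16.
Divisors of 16: 1, 2, 4, 8, 16.
Repeated squaring: 6^1 ≡ 6, 6^2 ≡ 2, 6^4 ≡ 4, 6^8 ≡ 16, 6^16 ≡ 1 (mod 17).
Test 6^d mod 17 for each divisor d in increasing order:
6^1 ≡ 6
6^2 ≡ 2
6^4 ≡ 4
6^8 ≡ 16
6^16 ≡ 1  ← first divisor giving 1
The order is 16.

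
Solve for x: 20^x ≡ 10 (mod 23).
5

Baby-step giant-step with step n = ⌈√23⌉ = 5.
Baby steps 20^j mod 23 (j:value) for j=0..4: 0:1, 1:20, 2:9, 3:19, 4:12.
Giant-step multiplier: 20^(-5) ≡ 20^(22-5) = 20^17 ≡ 7 (mod 23).
Giant steps γ_i = 10·7^i mod 23: γ_0=10, γ_1=1 (in table at j=0).
x = i·n + j = 1·5 + 0 = 5.
Check: 20^5 ≡ 10 (mod 23).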